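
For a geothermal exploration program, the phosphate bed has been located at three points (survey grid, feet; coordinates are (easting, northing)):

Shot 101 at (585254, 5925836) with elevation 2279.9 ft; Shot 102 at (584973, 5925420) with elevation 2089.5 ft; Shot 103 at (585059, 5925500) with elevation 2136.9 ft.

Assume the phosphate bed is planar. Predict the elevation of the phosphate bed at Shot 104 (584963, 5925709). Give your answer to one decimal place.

Let the plane be z = a·E + b·N + c.
Shot 102−Shot 101: −281a − 416b = −190.4;  Shot 103−Shot 101: −195a − 336b = −143.
Solving gives a = 0.337424789, b = 0.229768351.
Then c = 2279.9 − a·585254 − b·5925836 = −1556768.88.
At (584963, 5925709): z = 197381.0 + 1361540.4 − 1556768.88 = 2152.5 ft.

2152.5 ft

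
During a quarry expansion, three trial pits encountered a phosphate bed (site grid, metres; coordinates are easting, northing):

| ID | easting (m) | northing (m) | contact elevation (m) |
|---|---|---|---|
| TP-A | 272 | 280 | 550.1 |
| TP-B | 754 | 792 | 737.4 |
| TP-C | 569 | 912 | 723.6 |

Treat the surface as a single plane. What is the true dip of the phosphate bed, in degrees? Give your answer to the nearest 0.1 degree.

Two edge vectors: TP-A→TP-B = (482, 512, 187.3), TP-A→TP-C = (297, 632, 173.5).
Normal n = (TP-A→TP-B) × (TP-A→TP-C) = (-29541.6, -27998.9, 152560).
So ∂z/∂easting = −n_x/n_z = 0.19364 and ∂z/∂northing = −n_y/n_z = 0.18353.
Gradient magnitude |∇z| = √(a² + b²) = √(0.03750 + 0.03368) = 0.26679.
True dip = arctan(0.26679) = 14.9°, dipping toward SW (azimuth ≈ 227°).

14.9°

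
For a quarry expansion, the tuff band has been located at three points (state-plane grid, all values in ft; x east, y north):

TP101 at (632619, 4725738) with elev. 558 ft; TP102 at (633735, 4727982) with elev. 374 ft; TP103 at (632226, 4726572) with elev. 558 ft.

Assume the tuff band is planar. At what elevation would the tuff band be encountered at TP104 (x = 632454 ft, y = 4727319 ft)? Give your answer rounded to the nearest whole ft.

Two edge vectors: TP101→TP102 = (1116, 2244, -184), TP101→TP103 = (-393, 834, 0).
Normal n = (TP101→TP102) × (TP101→TP103) = (153456, 72312, 1812636).
So ∂z/∂x = −n_x/n_z = −0.08465903 and ∂z/∂y = −n_y/n_z = −0.03989328.
Intercept c from TP101: 558 + 53556.91 + 188525.20 = 242640.11.
At (632454, 4727319): z = −53542.9 − 188588.3 + 242640.11 = 508.9 ft.

509 ft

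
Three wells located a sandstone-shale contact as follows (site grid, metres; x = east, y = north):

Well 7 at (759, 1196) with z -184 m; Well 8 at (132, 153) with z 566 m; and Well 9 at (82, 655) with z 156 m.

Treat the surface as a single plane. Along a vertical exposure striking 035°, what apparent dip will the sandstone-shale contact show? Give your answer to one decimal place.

30.0°

Two edge vectors: Well 7→Well 8 = (-627, -1043, 750), Well 7→Well 9 = (-677, -541, 340).
Normal n = (Well 7→Well 8) × (Well 7→Well 9) = (51130, -294570, -366904).
So ∂z/∂x = −n_x/n_z = 0.13936 and ∂z/∂y = −n_y/n_z = −0.80285.
Unit vector along 035° is (sin 35°, cos 35°) = (0.5736, 0.8192).
Slope in that direction = a·(0.5736) + b·(0.8192) = −0.57773.
Apparent dip = arctan|0.57773| = 30.0° (true dip is 39.2°, so apparent ≤ true as expected).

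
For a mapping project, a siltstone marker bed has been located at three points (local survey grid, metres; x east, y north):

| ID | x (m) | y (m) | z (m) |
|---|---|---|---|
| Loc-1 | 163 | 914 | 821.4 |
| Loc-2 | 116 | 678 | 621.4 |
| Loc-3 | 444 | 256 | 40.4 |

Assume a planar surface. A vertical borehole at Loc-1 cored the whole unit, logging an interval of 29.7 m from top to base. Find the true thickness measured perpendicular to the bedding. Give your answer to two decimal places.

19.99 m

Two edge vectors: Loc-1→Loc-2 = (-47, -236, -200), Loc-1→Loc-3 = (281, -658, -781).
Normal n = (Loc-1→Loc-2) × (Loc-1→Loc-3) = (52716, -92907, 97242).
So ∂z/∂x = −n_x/n_z = −0.54211 and ∂z/∂y = −n_y/n_z = 0.95542.
|∇z| = √(a²+b²) = 1.09850, so dip δ = arctan(1.09850) = 47.69°.
True thickness = vertical thickness × cos δ = 29.7 × cos 47.69° = 19.99 m.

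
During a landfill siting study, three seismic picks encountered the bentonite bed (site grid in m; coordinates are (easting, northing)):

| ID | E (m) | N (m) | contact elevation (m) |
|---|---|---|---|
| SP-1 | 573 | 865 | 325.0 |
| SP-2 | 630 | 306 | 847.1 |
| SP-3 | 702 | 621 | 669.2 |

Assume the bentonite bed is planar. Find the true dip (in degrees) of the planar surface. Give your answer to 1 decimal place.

54.2°

Let the plane be z = a·E + b·N + c.
SP-2−SP-1: 57a − 559b = 522.1;  SP-3−SP-1: 129a − 244b = 344.2.
Solving gives a = 1.11705, b = −0.82009.
Gradient magnitude |∇z| = √(a² + b²) = √(1.24779 + 0.67254) = 1.38576.
True dip = arctan(1.38576) = 54.2°, dipping toward NW (azimuth ≈ 306°).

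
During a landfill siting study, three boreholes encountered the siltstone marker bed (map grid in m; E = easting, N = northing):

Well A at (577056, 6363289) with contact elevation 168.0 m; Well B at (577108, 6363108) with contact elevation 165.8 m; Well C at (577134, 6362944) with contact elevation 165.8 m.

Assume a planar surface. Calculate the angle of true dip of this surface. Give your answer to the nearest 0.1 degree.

5.5°

Let the plane be z = a·E + b·N + c.
Well B−Well A: 52a − 181b = −2.2;  Well C−Well A: 78a − 345b = −2.2.
Solving gives a = −0.09440, b = −0.01497.
Gradient magnitude |∇z| = √(a² + b²) = √(0.00891 + 0.00022) = 0.09558.
True dip = arctan(0.09558) = 5.5°, dipping toward E (azimuth ≈ 081°).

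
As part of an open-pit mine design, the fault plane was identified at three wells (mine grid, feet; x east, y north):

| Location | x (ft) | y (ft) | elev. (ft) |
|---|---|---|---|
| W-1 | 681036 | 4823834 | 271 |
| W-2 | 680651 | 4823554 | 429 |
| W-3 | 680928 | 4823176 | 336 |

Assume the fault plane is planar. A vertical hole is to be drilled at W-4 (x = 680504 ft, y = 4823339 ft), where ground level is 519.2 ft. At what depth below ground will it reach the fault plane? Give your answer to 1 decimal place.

Two edge vectors: W-1→W-2 = (-385, -280, 158), W-1→W-3 = (-108, -658, 65).
Normal n = (W-1→W-2) × (W-1→W-3) = (85764, 7961, 223090).
So ∂z/∂x = −n_x/n_z = −0.384436774 and ∂z/∂y = −n_y/n_z = −0.035685149.
Intercept c from W-1: 271 + 261815.28 + 172139.24 = 434225.52.
At (680504, 4823339): z_contact = −261610.76 − 172121.57 + 434225.52 = 493.18 ft.
Depth below ground = 519.2 − 493.18 = 26.0 ft.

26.0 ft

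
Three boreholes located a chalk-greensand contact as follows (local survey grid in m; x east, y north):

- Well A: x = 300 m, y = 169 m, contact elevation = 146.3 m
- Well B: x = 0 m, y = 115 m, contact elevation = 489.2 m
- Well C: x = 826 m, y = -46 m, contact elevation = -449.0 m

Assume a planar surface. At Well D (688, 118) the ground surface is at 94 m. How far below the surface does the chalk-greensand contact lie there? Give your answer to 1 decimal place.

Two edge vectors: Well A→Well B = (-300, -54, 342.9), Well A→Well C = (526, -215, -595.3).
Normal n = (Well A→Well B) × (Well A→Well C) = (105869.7, 1775.4, 92904).
So ∂z/∂x = −n_x/n_z = −1.13956 and ∂z/∂y = −n_y/n_z = −0.01911.
Intercept c from Well A: 146.3 + 341.87 + 3.23 = 491.40.
At (688, 118): z_contact = −784.02 − 2.25 + 491.40 = -294.87 m.
Depth below ground = 94 − (-294.87) = 388.9 m.

388.9 m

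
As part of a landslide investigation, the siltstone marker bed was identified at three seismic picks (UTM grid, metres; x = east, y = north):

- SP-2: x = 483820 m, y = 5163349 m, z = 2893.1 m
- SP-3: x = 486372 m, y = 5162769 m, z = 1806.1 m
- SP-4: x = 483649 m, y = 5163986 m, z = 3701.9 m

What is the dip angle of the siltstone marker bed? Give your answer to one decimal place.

51.1°

Two edge vectors: SP-2→SP-3 = (2552, -580, -1087), SP-2→SP-4 = (-171, 637, 808.8).
Normal n = (SP-2→SP-3) × (SP-2→SP-4) = (223315, -1878180.6, 1526444).
So ∂z/∂x = −n_x/n_z = −0.14630 and ∂z/∂y = −n_y/n_z = 1.23043.
Gradient magnitude |∇z| = √(a² + b²) = √(0.02140 + 1.51395) = 1.23910.
True dip = arctan(1.23910) = 51.1°, dipping toward S (azimuth ≈ 173°).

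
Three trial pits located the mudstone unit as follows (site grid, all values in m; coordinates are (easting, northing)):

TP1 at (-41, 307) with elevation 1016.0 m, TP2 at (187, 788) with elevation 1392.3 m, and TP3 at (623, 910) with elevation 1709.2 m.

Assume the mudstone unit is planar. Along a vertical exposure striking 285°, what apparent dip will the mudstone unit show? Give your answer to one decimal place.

23.5°

Two edge vectors: TP1→TP2 = (228, 481, 376.3), TP1→TP3 = (664, 603, 693.2).
Normal n = (TP1→TP2) × (TP1→TP3) = (106520.3, 91813.6, -181900).
So ∂z/∂E = −n_x/n_z = 0.58560 and ∂z/∂N = −n_y/n_z = 0.50475.
Unit vector along 285° is (sin 285°, cos 285°) = (-0.9659, 0.2588).
Slope in that direction = a·(-0.9659) + b·(0.2588) = −0.43501.
Apparent dip = arctan|0.43501| = 23.5° (true dip is 37.7°, so apparent ≤ true as expected).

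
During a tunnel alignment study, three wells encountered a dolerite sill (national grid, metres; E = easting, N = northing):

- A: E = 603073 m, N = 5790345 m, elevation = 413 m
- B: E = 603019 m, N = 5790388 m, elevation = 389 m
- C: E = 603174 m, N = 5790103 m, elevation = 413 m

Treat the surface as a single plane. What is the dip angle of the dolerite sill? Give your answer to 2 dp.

35.80°

Two edge vectors: A→B = (-54, 43, -24), A→C = (101, -242, 0).
Normal n = (A→B) × (A→C) = (-5808, -2424, 8725).
So ∂z/∂E = −n_x/n_z = 0.66567 and ∂z/∂N = −n_y/n_z = 0.27782.
Gradient magnitude |∇z| = √(a² + b²) = √(0.44312 + 0.07719) = 0.72132.
True dip = arctan(0.72132) = 35.80°, dipping toward WSW (azimuth ≈ 247°).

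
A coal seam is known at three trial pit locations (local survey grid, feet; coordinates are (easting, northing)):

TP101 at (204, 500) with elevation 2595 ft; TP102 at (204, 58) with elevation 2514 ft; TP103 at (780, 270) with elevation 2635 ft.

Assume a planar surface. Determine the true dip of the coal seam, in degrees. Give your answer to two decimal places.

13.07°

Let the plane be z = a·E + b·N + c.
TP102−TP101: 0a − 442b = −81;  TP103−TP101: 576a − 230b = 40.
Solving gives a = 0.14262, b = 0.18326.
Gradient magnitude |∇z| = √(a² + b²) = √(0.02034 + 0.03358) = 0.23222.
True dip = arctan(0.23222) = 13.07°, dipping toward SW (azimuth ≈ 218°).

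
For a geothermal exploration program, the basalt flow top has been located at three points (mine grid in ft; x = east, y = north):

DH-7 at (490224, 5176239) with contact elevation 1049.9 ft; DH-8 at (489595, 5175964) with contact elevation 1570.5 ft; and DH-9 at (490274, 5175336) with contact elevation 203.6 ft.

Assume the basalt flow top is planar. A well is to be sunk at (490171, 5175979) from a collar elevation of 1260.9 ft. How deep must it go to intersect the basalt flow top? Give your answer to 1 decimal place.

Two edge vectors: DH-7→DH-8 = (-629, -275, 520.6), DH-7→DH-9 = (50, -903, -846.3).
Normal n = (DH-7→DH-8) × (DH-7→DH-9) = (702834.3, -506292.7, 581737).
So ∂z/∂x = −n_x/n_z = −1.208165030 and ∂z/∂y = −n_y/n_z = 0.870312014.
Intercept c from DH-7: 1049.9 + 592271.49 − 4504942.99 = −3911621.59.
At (490171, 5175979): z_contact = −592207.46 + 4504716.71 − 3911621.59 = 887.65 ft.
Depth below ground = 1260.9 − 887.65 = 373.2 ft.

373.2 ft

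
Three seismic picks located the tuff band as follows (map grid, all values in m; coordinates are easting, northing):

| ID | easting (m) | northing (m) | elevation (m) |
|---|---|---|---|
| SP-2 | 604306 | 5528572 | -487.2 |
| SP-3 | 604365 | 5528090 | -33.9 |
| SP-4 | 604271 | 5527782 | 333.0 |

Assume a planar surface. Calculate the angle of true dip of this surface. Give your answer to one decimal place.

Let the plane be z = a·easting + b·northing + c.
SP-3−SP-2: 59a − 482b = 453.3;  SP-4−SP-2: −35a − 790b = 820.2.
Solving gives a = −0.58647, b = −1.01224.
Gradient magnitude |∇z| = √(a² + b²) = √(0.34395 + 1.02464) = 1.16987.
True dip = arctan(1.16987) = 49.5°, dipping toward NNE (azimuth ≈ 030°).

49.5°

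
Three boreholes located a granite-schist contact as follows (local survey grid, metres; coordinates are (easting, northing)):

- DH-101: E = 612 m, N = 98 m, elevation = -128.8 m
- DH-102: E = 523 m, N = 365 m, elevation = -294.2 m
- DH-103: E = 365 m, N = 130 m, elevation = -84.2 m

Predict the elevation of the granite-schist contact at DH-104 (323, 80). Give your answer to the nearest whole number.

Let the plane be z = a·E + b·N + c.
DH-102−DH-101: −89a + 267b = −165.4;  DH-103−DH-101: −247a + 32b = 44.6.
Solving gives a = −0.27259, b = −0.71034.
Then c = -128.8 − a·612 − b·98 = 107.64.
At (323, 80): z = −88.0 − 56.8 + 107.64 = -37.2 m.

-37 m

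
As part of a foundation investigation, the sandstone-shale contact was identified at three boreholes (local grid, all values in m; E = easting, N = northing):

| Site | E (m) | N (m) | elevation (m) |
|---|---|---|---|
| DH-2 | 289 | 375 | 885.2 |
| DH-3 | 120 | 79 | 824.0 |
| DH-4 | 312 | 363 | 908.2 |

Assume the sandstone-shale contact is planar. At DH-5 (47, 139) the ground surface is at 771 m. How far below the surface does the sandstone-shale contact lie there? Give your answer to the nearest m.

26 m

Two edge vectors: DH-2→DH-3 = (-169, -296, -61.2), DH-2→DH-4 = (23, -12, 23).
Normal n = (DH-2→DH-3) × (DH-2→DH-4) = (-7542.4, 2479.4, 8836).
So ∂z/∂E = −n_x/n_z = 0.85360 and ∂z/∂N = −n_y/n_z = −0.28060.
Intercept c from DH-2: 885.2 − 246.69 + 105.23 = 743.74.
At (47, 139): z_contact = 40.1 − 39.0 + 743.74 = 744.9 m.
Depth below ground = 771 − 744.9 = 26 m.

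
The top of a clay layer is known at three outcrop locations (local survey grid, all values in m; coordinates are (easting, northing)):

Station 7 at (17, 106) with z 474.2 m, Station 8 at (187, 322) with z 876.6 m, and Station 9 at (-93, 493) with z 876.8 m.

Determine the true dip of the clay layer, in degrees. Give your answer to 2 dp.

Two edge vectors: Station 7→Station 8 = (170, 216, 402.4), Station 7→Station 9 = (-110, 387, 402.6).
Normal n = (Station 7→Station 8) × (Station 7→Station 9) = (-68767.2, -112706, 89550).
So ∂z/∂E = −n_x/n_z = 0.76792 and ∂z/∂N = −n_y/n_z = 1.25858.
Gradient magnitude |∇z| = √(a² + b²) = √(0.58970 + 1.58403) = 1.47436.
True dip = arctan(1.47436) = 55.85°, dipping toward SSW (azimuth ≈ 211°).

55.85°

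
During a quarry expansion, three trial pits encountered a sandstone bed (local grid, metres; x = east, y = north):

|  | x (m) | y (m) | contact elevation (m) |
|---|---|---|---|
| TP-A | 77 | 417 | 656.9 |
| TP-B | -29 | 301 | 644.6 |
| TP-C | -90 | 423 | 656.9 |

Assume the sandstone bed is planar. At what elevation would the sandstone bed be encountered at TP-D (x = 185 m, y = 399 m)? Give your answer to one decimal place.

Two edge vectors: TP-A→TP-B = (-106, -116, -12.3), TP-A→TP-C = (-167, 6, 0).
Normal n = (TP-A→TP-B) × (TP-A→TP-C) = (73.8, 2054.1, -20008).
So ∂z/∂x = −n_x/n_z = 0.00369 and ∂z/∂y = −n_y/n_z = 0.10266.
Intercept c from TP-A: 656.9 − 0.28 − 42.81 = 613.81.
At (185, 399): z = 0.7 + 41.0 + 613.81 = 655.5 m.

655.5 m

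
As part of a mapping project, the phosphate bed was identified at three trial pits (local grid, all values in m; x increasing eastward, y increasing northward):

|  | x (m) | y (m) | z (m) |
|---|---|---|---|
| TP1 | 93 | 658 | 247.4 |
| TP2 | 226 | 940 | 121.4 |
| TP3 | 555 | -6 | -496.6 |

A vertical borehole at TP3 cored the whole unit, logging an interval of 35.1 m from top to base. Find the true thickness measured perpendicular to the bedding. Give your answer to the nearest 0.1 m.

20.8 m

Two edge vectors: TP1→TP2 = (133, 282, -126), TP1→TP3 = (462, -664, -744).
Normal n = (TP1→TP2) × (TP1→TP3) = (-293472, 40740, -218596).
So ∂z/∂x = −n_x/n_z = −1.34253 and ∂z/∂y = −n_y/n_z = 0.18637.
|∇z| = √(a²+b²) = 1.35541, so dip δ = arctan(1.35541) = 53.58°.
True thickness = vertical thickness × cos δ = 35.1 × cos 53.58° = 20.8 m.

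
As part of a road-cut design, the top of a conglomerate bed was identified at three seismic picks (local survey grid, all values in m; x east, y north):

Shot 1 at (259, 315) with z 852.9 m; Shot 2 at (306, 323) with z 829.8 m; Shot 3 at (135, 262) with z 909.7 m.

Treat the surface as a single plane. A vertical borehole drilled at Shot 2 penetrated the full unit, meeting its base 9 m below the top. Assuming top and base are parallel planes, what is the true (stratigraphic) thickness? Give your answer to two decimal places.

Two edge vectors: Shot 1→Shot 2 = (47, 8, -23.1), Shot 1→Shot 3 = (-124, -53, 56.8).
Normal n = (Shot 1→Shot 2) × (Shot 1→Shot 3) = (-769.9, 194.8, -1499).
So ∂z/∂x = −n_x/n_z = −0.51361 and ∂z/∂y = −n_y/n_z = 0.12995.
|∇z| = √(a²+b²) = 0.52979, so dip δ = arctan(0.52979) = 27.91°.
True thickness = vertical thickness × cos δ = 9 × cos 27.91° = 7.95 m.

7.95 m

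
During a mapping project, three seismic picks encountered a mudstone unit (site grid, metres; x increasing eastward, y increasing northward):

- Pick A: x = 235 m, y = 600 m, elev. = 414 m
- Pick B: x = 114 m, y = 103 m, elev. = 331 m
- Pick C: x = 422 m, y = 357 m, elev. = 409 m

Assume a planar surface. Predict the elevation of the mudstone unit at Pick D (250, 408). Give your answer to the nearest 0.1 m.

Let the plane be z = a·x + b·y + c.
Pick B−Pick A: −121a − 497b = −83;  Pick C−Pick A: 187a − 243b = −5.
Solving gives a = 0.14455, b = 0.13181.
Then c = 414 − a·235 − b·600 = 300.95.
At (250, 408): z = 36.1 + 53.8 + 300.95 = 390.9 m.

390.9 m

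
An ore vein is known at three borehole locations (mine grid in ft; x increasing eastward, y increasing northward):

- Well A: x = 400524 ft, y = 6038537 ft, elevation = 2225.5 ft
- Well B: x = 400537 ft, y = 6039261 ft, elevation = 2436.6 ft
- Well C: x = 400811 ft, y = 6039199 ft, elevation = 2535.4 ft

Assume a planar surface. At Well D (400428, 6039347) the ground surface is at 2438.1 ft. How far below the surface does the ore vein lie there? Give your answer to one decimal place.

Let the plane be z = a·x + b·y + c.
Well B−Well A: 13a + 724b = 211.1;  Well C−Well A: 287a + 662b = 309.9.
Solving gives a = 0.424834573, b = 0.283946341.
Then c = 2225.5 − a·400524 − b·6038537 = −1882551.43.
At (400428, 6039347): z_contact = 170115.66 + 1714850.48 − 1882551.43 = 2414.71 ft.
Depth below ground = 2438.1 − 2414.71 = 23.4 ft.

23.4 ft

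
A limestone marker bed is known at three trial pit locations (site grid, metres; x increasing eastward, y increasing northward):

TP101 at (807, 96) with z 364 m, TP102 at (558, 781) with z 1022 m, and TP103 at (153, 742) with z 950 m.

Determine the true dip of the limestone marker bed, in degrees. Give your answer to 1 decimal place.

44.8°

Let the plane be z = a·x + b·y + c.
TP102−TP101: −249a + 685b = 658;  TP103−TP101: −654a + 646b = 586.
Solving gives a = 0.08239, b = 0.99053.
Gradient magnitude |∇z| = √(a² + b²) = √(0.00679 + 0.98116) = 0.99395.
True dip = arctan(0.99395) = 44.8°, dipping toward S (azimuth ≈ 185°).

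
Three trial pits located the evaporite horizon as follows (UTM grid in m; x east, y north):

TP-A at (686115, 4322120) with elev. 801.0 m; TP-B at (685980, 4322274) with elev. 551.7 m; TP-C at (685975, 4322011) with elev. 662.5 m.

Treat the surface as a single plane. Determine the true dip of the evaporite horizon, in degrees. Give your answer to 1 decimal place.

Two edge vectors: TP-A→TP-B = (-135, 154, -249.3), TP-A→TP-C = (-140, -109, -138.5).
Normal n = (TP-A→TP-B) × (TP-A→TP-C) = (-48502.7, 16204.5, 36275).
So ∂z/∂x = −n_x/n_z = 1.33708 and ∂z/∂y = −n_y/n_z = −0.44671.
Gradient magnitude |∇z| = √(a² + b²) = √(1.78779 + 0.19955) = 1.40973.
True dip = arctan(1.40973) = 54.6°, dipping toward WNW (azimuth ≈ 288°).

54.6°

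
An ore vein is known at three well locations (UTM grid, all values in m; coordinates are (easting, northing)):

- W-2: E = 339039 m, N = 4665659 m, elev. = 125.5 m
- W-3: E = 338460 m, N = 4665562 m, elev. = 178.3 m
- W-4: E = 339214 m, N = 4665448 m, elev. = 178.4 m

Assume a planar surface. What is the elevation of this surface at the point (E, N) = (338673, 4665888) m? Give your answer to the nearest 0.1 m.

75.7 m

Two edge vectors: W-2→W-3 = (-579, -97, 52.8), W-2→W-4 = (175, -211, 52.9).
Normal n = (W-2→W-3) × (W-2→W-4) = (6009.5, 39869.1, 139144).
So ∂z/∂E = −n_x/n_z = −0.043189070 and ∂z/∂N = −n_y/n_z = −0.286531219.
Intercept c from W-2: 125.5 + 14642.78 + 1336856.96 = 1351625.24.
At (338673, 4665888): z = −14627.0 − 1336922.6 + 1351625.24 = 75.7 m.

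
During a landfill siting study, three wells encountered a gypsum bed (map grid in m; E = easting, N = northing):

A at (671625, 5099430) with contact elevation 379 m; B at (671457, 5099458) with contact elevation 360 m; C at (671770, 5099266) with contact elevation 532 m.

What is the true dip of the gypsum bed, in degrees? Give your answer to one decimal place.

Two edge vectors: A→B = (-168, 28, -19), A→C = (145, -164, 153).
Normal n = (A→B) × (A→C) = (1168, 22949, 23492).
So ∂z/∂E = −n_x/n_z = −0.04972 and ∂z/∂N = −n_y/n_z = −0.97689.
Gradient magnitude |∇z| = √(a² + b²) = √(0.00247 + 0.95431) = 0.97815.
True dip = arctan(0.97815) = 44.4°, dipping toward N (azimuth ≈ 003°).

44.4°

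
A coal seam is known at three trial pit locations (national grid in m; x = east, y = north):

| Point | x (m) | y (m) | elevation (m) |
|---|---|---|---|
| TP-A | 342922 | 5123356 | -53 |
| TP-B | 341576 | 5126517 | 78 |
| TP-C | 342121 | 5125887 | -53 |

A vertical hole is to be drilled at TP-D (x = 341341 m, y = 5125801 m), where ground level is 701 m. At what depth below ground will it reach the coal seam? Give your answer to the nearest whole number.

448 m

Two edge vectors: TP-A→TP-B = (-1346, 3161, 131), TP-A→TP-C = (-801, 2531, 0).
Normal n = (TP-A→TP-B) × (TP-A→TP-C) = (-331561, -104931, -874765).
So ∂z/∂x = −n_x/n_z = −0.37902865 and ∂z/∂y = −n_y/n_z = −0.11995336.
Intercept c from TP-A: -53 + 129977.26 + 614563.76 = 744488.02.
At (341341, 5125801): z_contact = −129378.0 − 614857.0 + 744488.02 = 253.0 m.
Depth below ground = 701 − 253.0 = 448 m.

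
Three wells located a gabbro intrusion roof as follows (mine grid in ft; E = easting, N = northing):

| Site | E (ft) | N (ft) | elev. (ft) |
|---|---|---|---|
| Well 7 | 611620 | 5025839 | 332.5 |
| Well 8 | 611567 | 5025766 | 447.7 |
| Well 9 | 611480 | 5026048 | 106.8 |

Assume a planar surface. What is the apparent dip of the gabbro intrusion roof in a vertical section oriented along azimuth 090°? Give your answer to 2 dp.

Let the plane be z = a·E + b·N + c.
Well 8−Well 7: −53a − 73b = 115.2;  Well 9−Well 7: −140a + 209b = −225.7.
Solving gives a = −0.35689, b = −1.31897.
Unit vector along 090° is (sin 90°, cos 90°) = (1.0000, 0.0000).
Slope in that direction = a·(1.0000) + b·(0.0000) = −0.35689.
Apparent dip = arctan|0.35689| = 19.64° (true dip is 53.8°, so apparent ≤ true as expected).

19.64°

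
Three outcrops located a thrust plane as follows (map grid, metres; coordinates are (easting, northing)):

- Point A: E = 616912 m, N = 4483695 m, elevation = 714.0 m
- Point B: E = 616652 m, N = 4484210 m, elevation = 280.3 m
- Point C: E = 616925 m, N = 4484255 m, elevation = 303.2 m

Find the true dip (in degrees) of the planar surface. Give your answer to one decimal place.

Let the plane be z = a·E + b·N + c.
Point B−Point A: −260a + 515b = −433.7;  Point C−Point A: 13a + 560b = −410.8.
Solving gives a = 0.20559, b = −0.73834.
Gradient magnitude |∇z| = √(a² + b²) = √(0.04227 + 0.54515) = 0.76643.
True dip = arctan(0.76643) = 37.5°, dipping toward NNW (azimuth ≈ 344°).

37.5°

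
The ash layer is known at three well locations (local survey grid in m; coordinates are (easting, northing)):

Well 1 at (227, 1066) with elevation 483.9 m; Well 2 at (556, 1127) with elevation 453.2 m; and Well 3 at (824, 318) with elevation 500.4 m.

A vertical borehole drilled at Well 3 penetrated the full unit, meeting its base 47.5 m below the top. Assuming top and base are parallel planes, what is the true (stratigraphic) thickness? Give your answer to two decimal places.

Let the plane be z = a·E + b·N + c.
Well 2−Well 1: 329a + 61b = −30.7;  Well 3−Well 1: 597a − 748b = 16.5.
Solving gives a = −0.07772, b = −0.08409.
|∇z| = √(a²+b²) = 0.11451, so dip δ = arctan(0.11451) = 6.53°.
True thickness = vertical thickness × cos δ = 47.5 × cos 6.53° = 47.19 m.

47.19 m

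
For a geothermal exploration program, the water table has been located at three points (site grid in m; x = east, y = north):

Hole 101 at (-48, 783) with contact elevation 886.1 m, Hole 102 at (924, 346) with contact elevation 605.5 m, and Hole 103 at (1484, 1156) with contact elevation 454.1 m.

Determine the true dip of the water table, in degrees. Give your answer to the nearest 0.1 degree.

15.9°

Let the plane be z = a·x + b·y + c.
Hole 102−Hole 101: 972a − 437b = −280.6;  Hole 103−Hole 101: 1532a + 373b = −432.
Solving gives a = −0.28434, b = 0.00967.
Gradient magnitude |∇z| = √(a² + b²) = √(0.08085 + 0.00009) = 0.28450.
True dip = arctan(0.28450) = 15.9°, dipping toward E (azimuth ≈ 092°).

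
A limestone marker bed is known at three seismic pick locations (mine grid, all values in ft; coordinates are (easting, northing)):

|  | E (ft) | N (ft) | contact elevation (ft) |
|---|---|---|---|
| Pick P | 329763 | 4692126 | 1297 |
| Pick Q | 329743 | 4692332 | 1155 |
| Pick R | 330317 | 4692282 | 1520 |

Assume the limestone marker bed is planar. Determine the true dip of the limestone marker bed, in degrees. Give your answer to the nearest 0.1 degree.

40.7°

Let the plane be z = a·E + b·N + c.
Pick Q−Pick P: −20a + 206b = −142;  Pick R−Pick P: 554a + 156b = 223.
Solving gives a = 0.58075, b = −0.63294.
Gradient magnitude |∇z| = √(a² + b²) = √(0.33728 + 0.40061) = 0.85900.
True dip = arctan(0.85900) = 40.7°, dipping toward NW (azimuth ≈ 317°).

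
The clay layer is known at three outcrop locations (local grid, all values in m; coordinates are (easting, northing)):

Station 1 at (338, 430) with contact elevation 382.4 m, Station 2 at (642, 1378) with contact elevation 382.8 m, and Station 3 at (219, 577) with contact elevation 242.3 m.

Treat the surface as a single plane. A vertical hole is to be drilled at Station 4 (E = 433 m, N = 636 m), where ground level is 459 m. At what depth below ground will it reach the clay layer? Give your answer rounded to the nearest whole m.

52 m

Let the plane be z = a·E + b·N + c.
Station 2−Station 1: 304a + 948b = 0.4;  Station 3−Station 1: −119a + 147b = −140.1.
Solving gives a = 0.84364, b = −0.27011.
Then c = 382.4 − a·338 − b·430 = 213.40.
At (433, 636): z_contact = 365.3 − 171.8 + 213.40 = 406.9 m.
Depth below ground = 459 − 406.9 = 52 m.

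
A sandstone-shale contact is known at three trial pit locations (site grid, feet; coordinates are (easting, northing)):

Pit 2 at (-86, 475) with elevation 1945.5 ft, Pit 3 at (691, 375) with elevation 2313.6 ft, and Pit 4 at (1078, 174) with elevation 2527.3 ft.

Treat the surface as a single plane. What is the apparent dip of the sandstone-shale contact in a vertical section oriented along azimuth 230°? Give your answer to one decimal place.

12.1°

Two edge vectors: Pit 2→Pit 3 = (777, -100, 368.1), Pit 2→Pit 4 = (1164, -301, 581.8).
Normal n = (Pit 2→Pit 3) × (Pit 2→Pit 4) = (52618.1, -23590.2, -117477).
So ∂z/∂E = −n_x/n_z = 0.44790 and ∂z/∂N = −n_y/n_z = −0.20081.
Unit vector along 230° is (sin 230°, cos 230°) = (-0.7660, -0.6428).
Slope in that direction = a·(-0.7660) + b·(-0.6428) = −0.21404.
Apparent dip = arctan|0.21404| = 12.1° (true dip is 26.1°, so apparent ≤ true as expected).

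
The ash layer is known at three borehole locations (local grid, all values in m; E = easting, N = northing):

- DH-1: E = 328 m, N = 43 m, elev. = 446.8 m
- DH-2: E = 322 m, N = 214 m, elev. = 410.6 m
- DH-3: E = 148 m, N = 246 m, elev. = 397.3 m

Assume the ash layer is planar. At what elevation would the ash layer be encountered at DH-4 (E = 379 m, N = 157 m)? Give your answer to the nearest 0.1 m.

424.7 m

Two edge vectors: DH-1→DH-2 = (-6, 171, -36.2), DH-1→DH-3 = (-180, 203, -49.5).
Normal n = (DH-1→DH-2) × (DH-1→DH-3) = (-1115.9, 6219, 29562).
So ∂z/∂E = −n_x/n_z = 0.03775 and ∂z/∂N = −n_y/n_z = −0.21037.
Intercept c from DH-1: 446.8 − 12.38 + 9.05 = 443.46.
At (379, 157): z = 14.3 − 33.0 + 443.46 = 424.7 m.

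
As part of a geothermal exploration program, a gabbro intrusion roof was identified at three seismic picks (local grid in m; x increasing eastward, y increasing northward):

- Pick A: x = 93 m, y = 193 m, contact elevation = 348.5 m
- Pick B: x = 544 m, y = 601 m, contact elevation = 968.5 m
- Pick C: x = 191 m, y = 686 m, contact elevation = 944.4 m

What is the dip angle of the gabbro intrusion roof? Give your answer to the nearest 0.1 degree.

50.0°

Two edge vectors: Pick A→Pick B = (451, 408, 620), Pick A→Pick C = (98, 493, 595.9).
Normal n = (Pick A→Pick B) × (Pick A→Pick C) = (-62532.8, -207990.9, 182359).
So ∂z/∂x = −n_x/n_z = 0.34291 and ∂z/∂y = −n_y/n_z = 1.14056.
Gradient magnitude |∇z| = √(a² + b²) = √(0.11759 + 1.30087) = 1.19099.
True dip = arctan(1.19099) = 50.0°, dipping toward SSW (azimuth ≈ 197°).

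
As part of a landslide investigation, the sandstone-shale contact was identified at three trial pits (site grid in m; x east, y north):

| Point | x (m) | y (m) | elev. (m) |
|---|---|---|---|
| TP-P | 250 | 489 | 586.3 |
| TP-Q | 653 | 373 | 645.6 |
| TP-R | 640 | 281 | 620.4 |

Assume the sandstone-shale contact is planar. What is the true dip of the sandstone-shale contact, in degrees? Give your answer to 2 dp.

18.06°

Let the plane be z = a·x + b·y + c.
TP-Q−TP-P: 403a − 116b = 59.3;  TP-R−TP-P: 390a − 208b = 34.1.
Solving gives a = 0.21716, b = 0.24323.
Gradient magnitude |∇z| = √(a² + b²) = √(0.04716 + 0.05916) = 0.32606.
True dip = arctan(0.32606) = 18.06°, dipping toward SW (azimuth ≈ 222°).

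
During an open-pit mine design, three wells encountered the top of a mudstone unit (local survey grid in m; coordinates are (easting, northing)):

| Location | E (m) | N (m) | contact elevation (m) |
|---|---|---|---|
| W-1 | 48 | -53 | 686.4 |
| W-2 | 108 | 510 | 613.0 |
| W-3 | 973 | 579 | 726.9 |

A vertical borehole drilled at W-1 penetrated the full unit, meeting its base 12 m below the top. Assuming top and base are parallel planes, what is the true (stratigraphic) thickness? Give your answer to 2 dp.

11.76 m

Let the plane be z = a·E + b·N + c.
W-2−W-1: 60a + 563b = −73.4;  W-3−W-1: 925a + 632b = 40.5.
Solving gives a = 0.14329, b = −0.14564.
|∇z| = √(a²+b²) = 0.20432, so dip δ = arctan(0.20432) = 11.55°.
True thickness = vertical thickness × cos δ = 12 × cos 11.55° = 11.76 m.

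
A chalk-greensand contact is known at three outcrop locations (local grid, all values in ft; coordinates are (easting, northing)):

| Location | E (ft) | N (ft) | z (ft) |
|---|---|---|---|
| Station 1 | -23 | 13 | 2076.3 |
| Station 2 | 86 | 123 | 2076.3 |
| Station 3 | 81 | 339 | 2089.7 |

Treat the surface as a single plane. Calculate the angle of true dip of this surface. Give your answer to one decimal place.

4.9°

Two edge vectors: Station 1→Station 2 = (109, 110, 0), Station 1→Station 3 = (104, 326, 13.4).
Normal n = (Station 1→Station 2) × (Station 1→Station 3) = (1474, -1460.6, 24094).
So ∂z/∂E = −n_x/n_z = −0.06118 and ∂z/∂N = −n_y/n_z = 0.06062.
Gradient magnitude |∇z| = √(a² + b²) = √(0.00374 + 0.00367) = 0.08613.
True dip = arctan(0.08613) = 4.9°, dipping toward SE (azimuth ≈ 135°).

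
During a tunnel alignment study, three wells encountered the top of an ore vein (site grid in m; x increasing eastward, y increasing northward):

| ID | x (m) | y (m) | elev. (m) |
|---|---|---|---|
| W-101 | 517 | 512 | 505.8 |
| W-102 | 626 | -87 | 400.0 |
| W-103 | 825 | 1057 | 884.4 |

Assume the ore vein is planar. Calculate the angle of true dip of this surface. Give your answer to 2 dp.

37.11°

Let the plane be z = a·x + b·y + c.
W-102−W-101: 109a − 599b = −105.8;  W-103−W-101: 308a + 545b = 378.6.
Solving gives a = 0.69341, b = 0.30281.
Gradient magnitude |∇z| = √(a² + b²) = √(0.48082 + 0.09169) = 0.75664.
True dip = arctan(0.75664) = 37.11°, dipping toward WSW (azimuth ≈ 246°).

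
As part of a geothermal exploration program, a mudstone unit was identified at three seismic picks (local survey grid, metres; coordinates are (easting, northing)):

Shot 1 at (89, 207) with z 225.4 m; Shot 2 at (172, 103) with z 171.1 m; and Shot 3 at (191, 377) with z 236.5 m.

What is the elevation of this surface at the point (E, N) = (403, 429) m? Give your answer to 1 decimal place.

Let the plane be z = a·E + b·N + c.
Shot 2−Shot 1: 83a − 104b = −54.3;  Shot 3−Shot 1: 102a + 170b = 11.1.
Solving gives a = −0.32675, b = 0.26134.
Then c = 225.4 − a·89 − b·207 = 200.38.
At (403, 429): z = −131.7 + 112.1 + 200.38 = 180.8 m.

180.8 m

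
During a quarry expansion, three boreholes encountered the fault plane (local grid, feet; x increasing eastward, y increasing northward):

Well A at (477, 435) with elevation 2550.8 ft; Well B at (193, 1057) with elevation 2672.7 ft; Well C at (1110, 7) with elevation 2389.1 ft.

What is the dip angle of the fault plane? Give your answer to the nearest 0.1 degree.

12.0°

Let the plane be z = a·x + b·y + c.
Well B−Well A: −284a + 622b = 121.9;  Well C−Well A: 633a − 428b = −161.7.
Solving gives a = −0.17784, b = 0.11478.
Gradient magnitude |∇z| = √(a² + b²) = √(0.03163 + 0.01317) = 0.21167.
True dip = arctan(0.21167) = 12.0°, dipping toward ESE (azimuth ≈ 123°).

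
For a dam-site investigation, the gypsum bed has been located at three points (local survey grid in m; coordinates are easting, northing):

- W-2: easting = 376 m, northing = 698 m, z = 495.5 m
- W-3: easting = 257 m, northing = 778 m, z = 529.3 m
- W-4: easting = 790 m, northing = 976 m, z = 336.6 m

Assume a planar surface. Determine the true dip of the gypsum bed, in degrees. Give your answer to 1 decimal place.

18.9°

Let the plane be z = a·easting + b·northing + c.
W-3−W-2: −119a + 80b = 33.8;  W-4−W-2: 414a + 278b = −158.9.
Solving gives a = −0.33395, b = −0.07426.
Gradient magnitude |∇z| = √(a² + b²) = √(0.11153 + 0.00551) = 0.34211.
True dip = arctan(0.34211) = 18.9°, dipping toward ENE (azimuth ≈ 077°).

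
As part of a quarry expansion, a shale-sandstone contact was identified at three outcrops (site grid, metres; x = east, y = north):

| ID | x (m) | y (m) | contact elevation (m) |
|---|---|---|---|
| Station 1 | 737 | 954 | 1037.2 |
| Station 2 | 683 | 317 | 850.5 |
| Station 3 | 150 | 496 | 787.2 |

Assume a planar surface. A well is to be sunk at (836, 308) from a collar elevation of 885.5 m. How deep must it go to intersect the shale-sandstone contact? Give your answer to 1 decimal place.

5.2 m

Two edge vectors: Station 1→Station 2 = (-54, -637, -186.7), Station 1→Station 3 = (-587, -458, -250).
Normal n = (Station 1→Station 2) × (Station 1→Station 3) = (73741.4, 96092.9, -349187).
So ∂z/∂x = −n_x/n_z = 0.21118 and ∂z/∂y = −n_y/n_z = 0.27519.
Intercept c from Station 1: 1037.2 − 155.64 − 262.53 = 619.03.
At (836, 308): z_contact = 176.55 + 84.76 + 619.03 = 880.33 m.
Depth below ground = 885.5 − 880.33 = 5.2 m.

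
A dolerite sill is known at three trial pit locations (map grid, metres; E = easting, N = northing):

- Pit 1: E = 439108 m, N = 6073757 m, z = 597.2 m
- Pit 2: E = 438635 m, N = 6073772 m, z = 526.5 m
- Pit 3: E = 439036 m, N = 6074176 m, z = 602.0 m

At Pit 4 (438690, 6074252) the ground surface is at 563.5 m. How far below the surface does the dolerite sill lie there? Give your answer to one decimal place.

10.8 m

Two edge vectors: Pit 1→Pit 2 = (-473, 15, -70.7), Pit 1→Pit 3 = (-72, 419, 4.8).
Normal n = (Pit 1→Pit 2) × (Pit 1→Pit 3) = (29695.3, 7360.8, -197107).
So ∂z/∂E = −n_x/n_z = 0.150655735 and ∂z/∂N = −n_y/n_z = 0.037344184.
Intercept c from Pit 1: 597.2 − 66154.14 − 226819.50 = −292376.44.
At (438690, 6074252): z_contact = 66091.16 + 226837.98 − 292376.44 = 552.71 m.
Depth below ground = 563.5 − 552.71 = 10.8 m.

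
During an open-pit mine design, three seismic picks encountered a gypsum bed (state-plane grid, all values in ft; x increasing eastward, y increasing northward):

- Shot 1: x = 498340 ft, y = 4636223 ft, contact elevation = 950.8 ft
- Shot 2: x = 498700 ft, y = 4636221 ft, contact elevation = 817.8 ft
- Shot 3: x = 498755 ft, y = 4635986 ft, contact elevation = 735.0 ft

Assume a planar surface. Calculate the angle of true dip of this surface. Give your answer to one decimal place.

Two edge vectors: Shot 1→Shot 2 = (360, -2, -133), Shot 1→Shot 3 = (415, -237, -215.8).
Normal n = (Shot 1→Shot 2) × (Shot 1→Shot 3) = (-31089.4, 22493, -84490).
So ∂z/∂x = −n_x/n_z = −0.36797 and ∂z/∂y = −n_y/n_z = 0.26622.
Gradient magnitude |∇z| = √(a² + b²) = √(0.13540 + 0.07087) = 0.45417.
True dip = arctan(0.45417) = 24.4°, dipping toward SE (azimuth ≈ 126°).

24.4°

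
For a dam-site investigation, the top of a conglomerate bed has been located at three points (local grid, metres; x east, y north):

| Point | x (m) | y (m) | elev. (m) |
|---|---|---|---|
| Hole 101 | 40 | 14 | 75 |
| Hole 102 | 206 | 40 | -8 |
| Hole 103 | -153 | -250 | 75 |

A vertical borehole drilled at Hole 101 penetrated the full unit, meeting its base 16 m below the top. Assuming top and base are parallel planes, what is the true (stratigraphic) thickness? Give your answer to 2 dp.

Two edge vectors: Hole 101→Hole 102 = (166, 26, -83), Hole 101→Hole 103 = (-193, -264, 0).
Normal n = (Hole 101→Hole 102) × (Hole 101→Hole 103) = (-21912, 16019, -38806).
So ∂z/∂x = −n_x/n_z = −0.56465 and ∂z/∂y = −n_y/n_z = 0.41280.
|∇z| = √(a²+b²) = 0.69945, so dip δ = arctan(0.69945) = 34.97°.
True thickness = vertical thickness × cos δ = 16 × cos 34.97° = 13.11 m.

13.11 m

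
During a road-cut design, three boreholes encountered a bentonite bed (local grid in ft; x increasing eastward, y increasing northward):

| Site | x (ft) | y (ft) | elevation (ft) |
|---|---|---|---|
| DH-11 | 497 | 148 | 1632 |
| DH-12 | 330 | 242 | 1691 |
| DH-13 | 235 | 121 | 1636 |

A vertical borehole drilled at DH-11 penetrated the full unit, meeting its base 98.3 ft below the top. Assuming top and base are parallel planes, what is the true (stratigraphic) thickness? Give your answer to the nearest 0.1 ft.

Two edge vectors: DH-11→DH-12 = (-167, 94, 59), DH-11→DH-13 = (-262, -27, 4).
Normal n = (DH-11→DH-12) × (DH-11→DH-13) = (1969, -14790, 29137).
So ∂z/∂x = −n_x/n_z = −0.06758 and ∂z/∂y = −n_y/n_z = 0.50760.
|∇z| = √(a²+b²) = 0.51208, so dip δ = arctan(0.51208) = 27.12°.
True thickness = vertical thickness × cos δ = 98.3 × cos 27.12° = 87.5 ft.

87.5 ft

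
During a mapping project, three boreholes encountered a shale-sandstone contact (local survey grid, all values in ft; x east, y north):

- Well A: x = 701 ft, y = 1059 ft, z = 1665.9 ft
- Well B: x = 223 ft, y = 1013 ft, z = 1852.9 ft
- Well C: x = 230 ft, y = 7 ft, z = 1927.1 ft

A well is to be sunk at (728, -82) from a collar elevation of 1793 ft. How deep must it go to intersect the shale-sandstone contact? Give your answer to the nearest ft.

50 ft

Two edge vectors: Well A→Well B = (-478, -46, 187), Well A→Well C = (-471, -1052, 261.2).
Normal n = (Well A→Well B) × (Well A→Well C) = (184708.8, 36776.6, 481190).
So ∂z/∂x = −n_x/n_z = −0.38386 and ∂z/∂y = −n_y/n_z = −0.07643.
Intercept c from Well A: 1665.9 + 269.08 + 80.94 = 2015.92.
At (728, -82): z_contact = −279.4 + 6.3 + 2015.92 = 1742.7 ft.
Depth below ground = 1793 − 1742.7 = 50 ft.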